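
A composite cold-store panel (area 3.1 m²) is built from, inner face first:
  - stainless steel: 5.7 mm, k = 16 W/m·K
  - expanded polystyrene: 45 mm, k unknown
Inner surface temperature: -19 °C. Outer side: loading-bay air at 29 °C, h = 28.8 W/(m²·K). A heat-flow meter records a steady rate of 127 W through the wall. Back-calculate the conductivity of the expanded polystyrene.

Treating each layer as a thermal resistance in series:
R_stainless steel = L/(kA) = 0.0057/(16×3.1) = 1.149×10^-4 K/W
R_outer film = 1/(h_o·A) = 1/(28.8×3.1) = 0.0112 K/W
Sum of known resistances R_other = 0.01132 K/W
Total R = ΔT/Q = 48/127 = 0.378 K/W
R_expanded polystyrene = R_total − R_other = 0.3666 K/W
k = L/(R·A) = 0.045/(0.3666×3.1)

k ≈ 0.0396 W/(m·K)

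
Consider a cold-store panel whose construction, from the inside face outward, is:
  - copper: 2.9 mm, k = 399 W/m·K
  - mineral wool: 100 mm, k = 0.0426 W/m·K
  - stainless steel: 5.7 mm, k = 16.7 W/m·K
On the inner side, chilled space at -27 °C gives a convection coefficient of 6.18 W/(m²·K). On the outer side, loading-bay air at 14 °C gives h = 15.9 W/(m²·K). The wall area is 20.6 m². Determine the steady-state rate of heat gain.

Q ≈ 328 W

Model the wall as resistances in series:
R_inner film = 1/(h_i·A) = 1/(6.18×20.6) = 0.007855 K/W
R_copper = L/(kA) = 0.0029/(399×20.6) = 3.528×10^-7 K/W
R_mineral wool = L/(kA) = 0.1/(0.0426×20.6) = 0.114 K/W
R_stainless steel = L/(kA) = 0.0057/(16.7×20.6) = 1.657×10^-5 K/W
R_outer film = 1/(h_o·A) = 1/(15.9×20.6) = 0.003053 K/W
R_total = 0.1249 K/W
Q = ΔT / R_total = 41 / 0.1249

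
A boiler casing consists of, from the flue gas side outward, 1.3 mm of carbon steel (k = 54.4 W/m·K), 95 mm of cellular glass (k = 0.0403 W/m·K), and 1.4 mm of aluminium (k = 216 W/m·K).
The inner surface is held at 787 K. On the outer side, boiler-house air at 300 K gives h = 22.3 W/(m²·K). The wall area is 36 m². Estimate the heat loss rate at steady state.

Series thermal resistances:
R_carbon steel = L/(kA) = 0.0013/(54.4×36) = 6.638×10^-7 K/W
R_cellular glass = L/(kA) = 0.095/(0.0403×36) = 0.06548 K/W
R_aluminium = L/(kA) = 0.0014/(216×36) = 1.8×10^-7 K/W
R_outer film = 1/(h_o·A) = 1/(22.3×36) = 0.001246 K/W
R_total = 0.06673 K/W
Q = ΔT / R_total = 487 / 0.06673

Q ≈ 7300 W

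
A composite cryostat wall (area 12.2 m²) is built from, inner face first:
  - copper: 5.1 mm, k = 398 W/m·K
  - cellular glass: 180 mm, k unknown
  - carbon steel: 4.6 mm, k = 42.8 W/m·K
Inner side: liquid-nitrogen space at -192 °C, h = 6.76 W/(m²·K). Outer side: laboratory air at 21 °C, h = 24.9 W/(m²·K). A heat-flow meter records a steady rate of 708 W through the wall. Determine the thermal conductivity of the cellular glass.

k ≈ 0.0517 W/(m·K)

Thermal resistances in series:
R_inner film = 1/(h_i·A) = 1/(6.76×12.2) = 0.01213 K/W
R_copper = L/(kA) = 0.0051/(398×12.2) = 1.05×10^-6 K/W
R_carbon steel = L/(kA) = 0.0046/(42.8×12.2) = 8.81×10^-6 K/W
R_outer film = 1/(h_o·A) = 1/(24.9×12.2) = 0.003292 K/W
Sum of known resistances R_other = 0.01543 K/W
Total R = ΔT/Q = 213/708 = 0.3008 K/W
R_cellular glass = R_total − R_other = 0.2854 K/W
k = L/(R·A) = 0.18/(0.2854×12.2)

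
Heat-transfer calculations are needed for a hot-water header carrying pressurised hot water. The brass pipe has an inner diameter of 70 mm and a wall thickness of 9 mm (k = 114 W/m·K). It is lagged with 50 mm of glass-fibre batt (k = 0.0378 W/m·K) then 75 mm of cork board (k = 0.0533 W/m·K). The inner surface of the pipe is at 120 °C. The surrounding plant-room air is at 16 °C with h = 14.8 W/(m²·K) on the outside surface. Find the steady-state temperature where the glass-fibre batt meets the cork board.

T ≈ 53.7 °C

Cylindrical conduction, so R = ln(r₂/r₁)/(2πkL) per layer, in series:
R_brass pipe wall = ln(44/35)/(2π×114×1) = 3.195×10^-4 K/W
R_glass-fibre batt = ln(94/44)/(2π×0.0378×1) = 3.196 K/W
R_cork board = ln(169/94)/(2π×0.0533×1) = 1.752 K/W
R_outer film = 1/(h_o·2πr_oL) = 1/(14.8×2π×0.169×1) = 0.06363 K/W
R_total = 5.012 K/W
Q = ΔT/R_total = 104/5.012
Q = 20.8 W/m
T_interface = T_inner − Q·ΣR(inner→interface) = 120 − 20.8×3.196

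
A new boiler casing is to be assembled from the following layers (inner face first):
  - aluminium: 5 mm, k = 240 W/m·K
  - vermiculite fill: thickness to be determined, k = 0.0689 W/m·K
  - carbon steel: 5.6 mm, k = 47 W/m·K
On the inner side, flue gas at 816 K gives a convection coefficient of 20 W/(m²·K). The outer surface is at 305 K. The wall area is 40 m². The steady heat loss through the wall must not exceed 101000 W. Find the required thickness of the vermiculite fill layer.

Model the wall as resistances in series:
R_inner film = 1/(h_i·A) = 1/(20×40) = 0.00125 K/W
R_aluminium = L/(kA) = 0.005/(240×40) = 5.208×10^-7 K/W
R_carbon steel = L/(kA) = 0.0056/(47×40) = 2.979×10^-6 K/W
Sum of the known resistances R_other = 0.001253 K/W
Required total resistance R_tot = ΔT/Q_allow = 511/101000 = 0.005059 K/W
R_vermiculite fill = R_tot − R_other = 0.003806 K/W
L = R·k·A = 0.003806×0.0689×40

L ≈ 10.5 mm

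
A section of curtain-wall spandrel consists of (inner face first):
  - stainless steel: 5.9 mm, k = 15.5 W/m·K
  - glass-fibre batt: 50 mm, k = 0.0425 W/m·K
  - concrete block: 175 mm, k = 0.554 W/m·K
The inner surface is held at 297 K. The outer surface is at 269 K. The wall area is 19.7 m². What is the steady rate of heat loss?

Thermal resistances in series:
R_stainless steel = L/(kA) = 0.0059/(15.5×19.7) = 1.932×10^-5 K/W
R_glass-fibre batt = L/(kA) = 0.05/(0.0425×19.7) = 0.05972 K/W
R_concrete block = L/(kA) = 0.175/(0.554×19.7) = 0.01603 K/W
R_total = 0.07577 K/W
Q = ΔT / R_total = 28 / 0.07577

Q ≈ 370 W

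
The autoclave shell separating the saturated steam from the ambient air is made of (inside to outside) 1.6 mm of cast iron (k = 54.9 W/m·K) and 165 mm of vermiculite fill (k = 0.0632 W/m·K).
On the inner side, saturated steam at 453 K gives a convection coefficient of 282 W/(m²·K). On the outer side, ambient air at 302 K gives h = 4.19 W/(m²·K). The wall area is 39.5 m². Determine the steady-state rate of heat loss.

Thermal resistances in series:
R_inner film = 1/(h_i·A) = 1/(282×39.5) = 8.977×10^-5 K/W
R_cast iron = L/(kA) = 0.0016/(54.9×39.5) = 7.378×10^-7 K/W
R_vermiculite fill = L/(kA) = 0.165/(0.0632×39.5) = 0.0661 K/W
R_outer film = 1/(h_o·A) = 1/(4.19×39.5) = 0.006042 K/W
R_total = 0.07223 K/W
Q = ΔT / R_total = 151 / 0.07223

Q ≈ 2090 W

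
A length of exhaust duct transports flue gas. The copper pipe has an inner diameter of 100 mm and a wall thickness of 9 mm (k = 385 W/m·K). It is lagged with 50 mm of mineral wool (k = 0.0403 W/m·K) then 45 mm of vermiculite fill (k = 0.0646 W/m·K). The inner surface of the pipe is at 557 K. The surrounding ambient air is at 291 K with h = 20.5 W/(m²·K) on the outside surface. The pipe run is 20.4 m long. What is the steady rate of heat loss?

Radial resistances (cylindrical: R_cond = ln(r_o/r_i)/(2πkL), R_conv = 1/(h·2πrL)):
R_copper pipe wall = ln(59/50)/(2π×385×20.4) = 3.354×10^-6 K/W
R_mineral wool = ln(109/59)/(2π×0.0403×20.4) = 0.1188 K/W
R_vermiculite fill = ln(154/109)/(2π×0.0646×20.4) = 0.04174 K/W
R_outer film = 1/(h_o·2πr_oL) = 1/(20.5×2π×0.154×20.4) = 0.002471 K/W
R_total = 0.163 K/W
Q = ΔT/R_total = 266/0.163

Q ≈ 1630 W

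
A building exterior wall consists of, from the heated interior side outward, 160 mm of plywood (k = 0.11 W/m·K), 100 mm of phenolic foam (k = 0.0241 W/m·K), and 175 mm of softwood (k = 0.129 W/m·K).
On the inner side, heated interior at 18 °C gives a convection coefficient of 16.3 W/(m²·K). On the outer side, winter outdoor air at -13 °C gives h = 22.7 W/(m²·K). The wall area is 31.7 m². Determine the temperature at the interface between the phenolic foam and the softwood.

T ≈ -6.86 °C

Series thermal resistances:
R_inner film = 1/(h_i·A) = 1/(16.3×31.7) = 0.001935 K/W
R_plywood = L/(kA) = 0.16/(0.11×31.7) = 0.04588 K/W
R_phenolic foam = L/(kA) = 0.1/(0.0241×31.7) = 0.1309 K/W
R_softwood = L/(kA) = 0.175/(0.129×31.7) = 0.04279 K/W
R_outer film = 1/(h_o·A) = 1/(22.7×31.7) = 0.00139 K/W
R_total = 0.2229 K/W;  Q = ΔT/R_total = 31/0.2229 = 139.1 W
T_interface = T_inner − Q·ΣR(inner→interface) = 18 − 139×0.1787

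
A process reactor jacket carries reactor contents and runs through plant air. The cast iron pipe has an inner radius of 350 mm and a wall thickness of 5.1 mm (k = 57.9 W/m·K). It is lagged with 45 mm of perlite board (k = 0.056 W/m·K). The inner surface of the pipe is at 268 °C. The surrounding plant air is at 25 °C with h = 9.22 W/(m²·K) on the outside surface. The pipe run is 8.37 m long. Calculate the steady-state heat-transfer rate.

Q ≈ 5320 W

Per-layer cylindrical resistances, series-summed:
R_cast iron pipe wall = ln(355.1/350)/(2π×57.9×8.37) = 4.751×10^-6 K/W
R_perlite board = ln(400.1/355.1)/(2π×0.056×8.37) = 0.04051 K/W
R_outer film = 1/(h_o·2πr_oL) = 1/(9.22×2π×0.4001×8.37) = 0.005155 K/W
R_total = 0.04567 K/W
Q = ΔT/R_total = 243/0.04567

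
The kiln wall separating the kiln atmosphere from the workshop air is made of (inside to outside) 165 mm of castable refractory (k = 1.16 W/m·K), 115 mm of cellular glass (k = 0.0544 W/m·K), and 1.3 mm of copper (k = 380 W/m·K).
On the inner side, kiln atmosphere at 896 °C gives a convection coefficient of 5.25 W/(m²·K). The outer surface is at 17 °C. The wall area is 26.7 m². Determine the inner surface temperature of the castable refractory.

T ≈ 828 °C

Treating each layer as a thermal resistance in series:
R_inner film = 1/(h_i·A) = 1/(5.25×26.7) = 0.007134 K/W
R_castable refractory = L/(kA) = 0.165/(1.16×26.7) = 0.005327 K/W
R_cellular glass = L/(kA) = 0.115/(0.0544×26.7) = 0.07917 K/W
R_copper = L/(kA) = 0.0013/(380×26.7) = 1.281×10^-7 K/W
R_total = 0.09164 K/W;  Q = ΔT/R_total = 879/0.09164 = 9592 W
T_interface = T_inner − Q·ΣR(inner→interface) = 896 − 9590×0.007134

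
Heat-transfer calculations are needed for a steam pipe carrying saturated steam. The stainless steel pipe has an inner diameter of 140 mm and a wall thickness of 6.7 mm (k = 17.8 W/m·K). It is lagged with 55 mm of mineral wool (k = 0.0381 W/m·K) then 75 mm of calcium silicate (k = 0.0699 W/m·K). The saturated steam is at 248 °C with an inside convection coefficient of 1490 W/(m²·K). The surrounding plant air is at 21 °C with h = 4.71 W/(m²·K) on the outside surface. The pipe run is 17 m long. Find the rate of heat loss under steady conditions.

Q ≈ 1120 W

For a radial system each layer contributes R = ln(r_out/r_in)/(2πkL); films add R = 1/(hA).
R_inner film = 1/(h_i·2πr₁L) = 1/(1490×2π×0.07×17) = 8.976×10^-5 K/W
R_stainless steel pipe wall = ln(76.7/70)/(2π×17.8×17) = 4.808×10^-5 K/W
R_mineral wool = ln(131.7/76.7)/(2π×0.0381×17) = 0.1328 K/W
R_calcium silicate = ln(206.7/131.7)/(2π×0.0699×17) = 0.06037 K/W
R_outer film = 1/(h_o·2πr_oL) = 1/(4.71×2π×0.2067×17) = 0.009616 K/W
R_total = 0.203 K/W
Q = ΔT/R_total = 227/0.203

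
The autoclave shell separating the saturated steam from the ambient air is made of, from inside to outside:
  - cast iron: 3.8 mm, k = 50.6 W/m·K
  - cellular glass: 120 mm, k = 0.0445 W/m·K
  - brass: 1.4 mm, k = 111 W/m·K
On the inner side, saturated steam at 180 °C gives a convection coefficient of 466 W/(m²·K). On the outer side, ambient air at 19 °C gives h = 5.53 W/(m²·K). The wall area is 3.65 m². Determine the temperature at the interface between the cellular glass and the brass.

T ≈ 29.1 °C

Thermal resistances in series:
R_inner film = 1/(h_i·A) = 1/(466×3.65) = 5.879×10^-4 K/W
R_cast iron = L/(kA) = 0.0038/(50.6×3.65) = 2.058×10^-5 K/W
R_cellular glass = L/(kA) = 0.12/(0.0445×3.65) = 0.7388 K/W
R_brass = L/(kA) = 0.0014/(111×3.65) = 3.456×10^-6 K/W
R_outer film = 1/(h_o·A) = 1/(5.53×3.65) = 0.04954 K/W
R_total = 0.789 K/W;  Q = ΔT/R_total = 161/0.789 = 204.1 W
T_interface = T_inner − Q·ΣR(inner→interface) = 180 − 204×0.7394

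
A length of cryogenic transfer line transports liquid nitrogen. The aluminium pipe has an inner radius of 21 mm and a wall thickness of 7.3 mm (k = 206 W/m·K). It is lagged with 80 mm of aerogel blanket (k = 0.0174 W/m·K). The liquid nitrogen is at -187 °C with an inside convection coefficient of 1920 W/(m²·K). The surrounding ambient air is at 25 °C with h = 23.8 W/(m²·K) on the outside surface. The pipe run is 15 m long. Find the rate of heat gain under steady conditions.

For a radial system each layer contributes R = ln(r_out/r_in)/(2πkL); films add R = 1/(hA).
R_inner film = 1/(h_i·2πr₁L) = 1/(1920×2π×0.021×15) = 2.632×10^-4 K/W
R_aluminium pipe wall = ln(28.3/21)/(2π×206×15) = 1.537×10^-5 K/W
R_aerogel blanket = ln(108.3/28.3)/(2π×0.0174×15) = 0.8184 K/W
R_outer film = 1/(h_o·2πr_oL) = 1/(23.8×2π×0.1083×15) = 0.004116 K/W
R_total = 0.8228 K/W
Q = ΔT/R_total = 212/0.8228

Q ≈ 258 W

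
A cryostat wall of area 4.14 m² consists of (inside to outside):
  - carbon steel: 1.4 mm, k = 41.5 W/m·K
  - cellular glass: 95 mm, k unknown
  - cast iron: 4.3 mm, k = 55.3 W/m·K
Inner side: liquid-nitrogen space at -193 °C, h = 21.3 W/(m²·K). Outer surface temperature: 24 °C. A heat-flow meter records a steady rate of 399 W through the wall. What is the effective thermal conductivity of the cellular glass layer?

k ≈ 0.0431 W/(m·K)

Thermal resistances in series:
R_inner film = 1/(h_i·A) = 1/(21.3×4.14) = 0.01134 K/W
R_carbon steel = L/(kA) = 0.0014/(41.5×4.14) = 8.149×10^-6 K/W
R_cast iron = L/(kA) = 0.0043/(55.3×4.14) = 1.878×10^-5 K/W
Sum of known resistances R_other = 0.01137 K/W
Total R = ΔT/Q = 217/399 = 0.5439 K/W
R_cellular glass = R_total − R_other = 0.5325 K/W
k = L/(R·A) = 0.095/(0.5325×4.14)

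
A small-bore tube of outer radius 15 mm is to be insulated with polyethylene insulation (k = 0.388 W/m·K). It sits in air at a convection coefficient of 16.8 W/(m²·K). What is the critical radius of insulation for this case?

For a cylinder r_cr = k/h = 0.388/16.8
r_cr = 23.1 mm; since the bare radius (15 mm) is below r_cr, adding a thin layer of insulation will *increase* heat loss.

r_cr ≈ 23.1 mm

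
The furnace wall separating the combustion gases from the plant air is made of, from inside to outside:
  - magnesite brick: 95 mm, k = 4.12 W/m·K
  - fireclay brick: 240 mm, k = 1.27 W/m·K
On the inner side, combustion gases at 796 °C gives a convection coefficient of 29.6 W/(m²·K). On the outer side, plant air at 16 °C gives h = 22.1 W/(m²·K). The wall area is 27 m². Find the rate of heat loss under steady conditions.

Using the resistance-network approach (series):
R_inner film = 1/(h_i·A) = 1/(29.6×27) = 0.001251 K/W
R_magnesite brick = L/(kA) = 0.095/(4.12×27) = 8.54×10^-4 K/W
R_fireclay brick = L/(kA) = 0.24/(1.27×27) = 0.006999 K/W
R_outer film = 1/(h_o·A) = 1/(22.1×27) = 0.001676 K/W
R_total = 0.01078 K/W
Q = ΔT / R_total = 780 / 0.01078

Q ≈ 72400 W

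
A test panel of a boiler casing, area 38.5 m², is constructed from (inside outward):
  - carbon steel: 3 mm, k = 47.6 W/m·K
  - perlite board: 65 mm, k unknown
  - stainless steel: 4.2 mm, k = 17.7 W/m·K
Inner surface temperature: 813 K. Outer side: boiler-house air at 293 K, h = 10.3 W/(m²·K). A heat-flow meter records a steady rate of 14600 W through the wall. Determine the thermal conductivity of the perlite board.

Using the resistance-network approach (series):
R_carbon steel = L/(kA) = 0.003/(47.6×38.5) = 1.637×10^-6 K/W
R_stainless steel = L/(kA) = 0.0042/(17.7×38.5) = 6.163×10^-6 K/W
R_outer film = 1/(h_o·A) = 1/(10.3×38.5) = 0.002522 K/W
Sum of known resistances R_other = 0.00253 K/W
Total R = ΔT/Q = 520/14600 = 0.03562 K/W
R_perlite board = R_total − R_other = 0.03309 K/W
k = L/(R·A) = 0.065/(0.03309×38.5)

k ≈ 0.051 W/(m·K)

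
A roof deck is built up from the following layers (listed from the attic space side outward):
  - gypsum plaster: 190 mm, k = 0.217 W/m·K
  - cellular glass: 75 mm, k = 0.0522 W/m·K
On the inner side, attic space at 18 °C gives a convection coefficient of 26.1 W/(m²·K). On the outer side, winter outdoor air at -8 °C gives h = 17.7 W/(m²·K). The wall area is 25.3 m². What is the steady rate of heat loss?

Q ≈ 273 W

Model the wall as resistances in series:
R_inner film = 1/(h_i·A) = 1/(26.1×25.3) = 0.001514 K/W
R_gypsum plaster = L/(kA) = 0.19/(0.217×25.3) = 0.03461 K/W
R_cellular glass = L/(kA) = 0.075/(0.0522×25.3) = 0.05679 K/W
R_outer film = 1/(h_o·A) = 1/(17.7×25.3) = 0.002233 K/W
R_total = 0.09515 K/W
Q = ΔT / R_total = 26 / 0.09515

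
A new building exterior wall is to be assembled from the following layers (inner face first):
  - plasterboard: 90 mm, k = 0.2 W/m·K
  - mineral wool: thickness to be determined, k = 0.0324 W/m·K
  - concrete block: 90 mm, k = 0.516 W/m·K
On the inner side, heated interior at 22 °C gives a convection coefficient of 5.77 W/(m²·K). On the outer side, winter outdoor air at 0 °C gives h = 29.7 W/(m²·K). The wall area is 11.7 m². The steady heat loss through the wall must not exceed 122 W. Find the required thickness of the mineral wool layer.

Using the resistance-network approach (series):
R_inner film = 1/(h_i·A) = 1/(5.77×11.7) = 0.01481 K/W
R_plasterboard = L/(kA) = 0.09/(0.2×11.7) = 0.03846 K/W
R_concrete block = L/(kA) = 0.09/(0.516×11.7) = 0.01491 K/W
R_outer film = 1/(h_o·A) = 1/(29.7×11.7) = 0.002878 K/W
Sum of the known resistances R_other = 0.07106 K/W
Required total resistance R_tot = ΔT/Q_allow = 22/122 = 0.1803 K/W
R_mineral wool = R_tot − R_other = 0.1093 K/W
L = R·k·A = 0.1093×0.0324×11.7

L ≈ 41.4 mm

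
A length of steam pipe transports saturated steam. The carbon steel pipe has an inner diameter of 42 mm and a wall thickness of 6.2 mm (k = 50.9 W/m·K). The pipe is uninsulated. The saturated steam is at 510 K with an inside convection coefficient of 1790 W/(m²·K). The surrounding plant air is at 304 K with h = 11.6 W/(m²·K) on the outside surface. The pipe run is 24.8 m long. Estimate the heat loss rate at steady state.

Q ≈ 10000 W

Cylindrical conduction, so R = ln(r₂/r₁)/(2πkL) per layer, in series:
R_inner film = 1/(h_i·2πr₁L) = 1/(1790×2π×0.021×24.8) = 1.707×10^-4 K/W
R_carbon steel pipe wall = ln(27.2/21)/(2π×50.9×24.8) = 3.262×10^-5 K/W
R_outer film = 1/(h_o·2πr_oL) = 1/(11.6×2π×0.0272×24.8) = 0.02034 K/W
R_total = 0.02054 K/W
Q = ΔT/R_total = 206/0.02054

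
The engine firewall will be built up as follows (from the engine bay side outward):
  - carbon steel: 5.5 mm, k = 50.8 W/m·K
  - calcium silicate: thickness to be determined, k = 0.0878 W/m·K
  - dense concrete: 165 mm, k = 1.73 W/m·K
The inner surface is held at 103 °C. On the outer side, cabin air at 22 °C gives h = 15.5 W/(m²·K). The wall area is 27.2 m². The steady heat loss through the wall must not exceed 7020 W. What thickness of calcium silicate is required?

L ≈ 13.5 mm

Thermal resistances in series:
R_carbon steel = L/(kA) = 0.0055/(50.8×27.2) = 3.98×10^-6 K/W
R_dense concrete = L/(kA) = 0.165/(1.73×27.2) = 0.003506 K/W
R_outer film = 1/(h_o·A) = 1/(15.5×27.2) = 0.002372 K/W
Sum of the known resistances R_other = 0.005882 K/W
Required total resistance R_tot = ΔT/Q_allow = 81/7020 = 0.01154 K/W
R_calcium silicate = R_tot − R_other = 0.005656 K/W
L = R·k·A = 0.005656×0.0878×27.2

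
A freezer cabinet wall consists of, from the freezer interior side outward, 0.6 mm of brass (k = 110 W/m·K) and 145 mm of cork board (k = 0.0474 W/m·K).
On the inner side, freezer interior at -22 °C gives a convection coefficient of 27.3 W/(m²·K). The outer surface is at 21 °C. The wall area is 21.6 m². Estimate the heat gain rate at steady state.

Series thermal resistances:
R_inner film = 1/(h_i·A) = 1/(27.3×21.6) = 0.001696 K/W
R_brass = L/(kA) = 0.0006/(110×21.6) = 2.525×10^-7 K/W
R_cork board = L/(kA) = 0.145/(0.0474×21.6) = 0.1416 K/W
R_total = 0.1433 K/W
Q = ΔT / R_total = 43 / 0.1433

Q ≈ 300 W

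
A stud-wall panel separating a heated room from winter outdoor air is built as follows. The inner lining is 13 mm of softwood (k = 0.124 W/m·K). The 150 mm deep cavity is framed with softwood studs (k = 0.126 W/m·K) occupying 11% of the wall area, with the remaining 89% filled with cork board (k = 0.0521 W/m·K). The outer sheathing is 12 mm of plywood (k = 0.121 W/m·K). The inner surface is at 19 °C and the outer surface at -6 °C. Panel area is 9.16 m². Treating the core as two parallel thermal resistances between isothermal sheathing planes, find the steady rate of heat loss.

Q ≈ 85 W

Sheathing layers in series; stud and cavity paths in parallel between them.
R_inner = 0.013/(0.124×9.16) = 0.01145 K/W
R_stud  = 0.15/(0.126×0.11×9.16) = 1.181 K/W
R_cav   = 0.15/(0.0521×0.89×9.16) = 0.3532 K/W
1/R_core = 1/R_stud + 1/R_cav → R_core = 0.2719 K/W
R_outer = 0.012/(0.121×9.16) = 0.01083 K/W
R_total = 0.2942 K/W
Q = ΔT/R_total = 25/0.2942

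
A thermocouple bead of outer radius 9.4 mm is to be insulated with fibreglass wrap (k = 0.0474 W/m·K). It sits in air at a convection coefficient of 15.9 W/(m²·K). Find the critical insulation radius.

For a sphere r_cr = 2k/h = 2×0.0474/15.9
r_cr = 5.96 mm; since the bare radius (9.4 mm) is above r_cr, any added insulation will reduce heat loss.

r_cr ≈ 5.96 mm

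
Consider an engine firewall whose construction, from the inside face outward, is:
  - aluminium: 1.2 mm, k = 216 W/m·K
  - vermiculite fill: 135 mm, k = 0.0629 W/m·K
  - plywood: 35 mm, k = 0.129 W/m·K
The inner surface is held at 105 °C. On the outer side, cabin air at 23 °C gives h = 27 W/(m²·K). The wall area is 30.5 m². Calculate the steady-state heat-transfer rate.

Thermal resistances in series:
R_aluminium = L/(kA) = 0.0012/(216×30.5) = 1.821×10^-7 K/W
R_vermiculite fill = L/(kA) = 0.135/(0.0629×30.5) = 0.07037 K/W
R_plywood = L/(kA) = 0.035/(0.129×30.5) = 0.008896 K/W
R_outer film = 1/(h_o·A) = 1/(27×30.5) = 0.001214 K/W
R_total = 0.08048 K/W
Q = ΔT / R_total = 82 / 0.08048

Q ≈ 1020 W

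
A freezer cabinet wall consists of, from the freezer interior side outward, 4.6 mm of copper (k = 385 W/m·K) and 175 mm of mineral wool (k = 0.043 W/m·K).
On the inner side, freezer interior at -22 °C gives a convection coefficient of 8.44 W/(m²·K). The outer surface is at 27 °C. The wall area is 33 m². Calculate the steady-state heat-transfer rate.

Using the resistance-network approach (series):
R_inner film = 1/(h_i·A) = 1/(8.44×33) = 0.00359 K/W
R_copper = L/(kA) = 0.0046/(385×33) = 3.621×10^-7 K/W
R_mineral wool = L/(kA) = 0.175/(0.043×33) = 0.1233 K/W
R_total = 0.1269 K/W
Q = ΔT / R_total = 49 / 0.1269

Q ≈ 386 W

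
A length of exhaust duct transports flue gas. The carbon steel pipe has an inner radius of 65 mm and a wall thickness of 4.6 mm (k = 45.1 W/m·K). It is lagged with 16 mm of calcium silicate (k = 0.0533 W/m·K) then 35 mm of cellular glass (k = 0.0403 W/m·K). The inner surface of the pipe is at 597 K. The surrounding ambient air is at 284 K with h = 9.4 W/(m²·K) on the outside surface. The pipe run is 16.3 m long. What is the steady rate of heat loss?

Per-layer cylindrical resistances, series-summed:
R_carbon steel pipe wall = ln(69.6/65)/(2π×45.1×16.3) = 1.48×10^-5 K/W
R_calcium silicate = ln(85.6/69.6)/(2π×0.0533×16.3) = 0.03791 K/W
R_cellular glass = ln(120.6/85.6)/(2π×0.0403×16.3) = 0.08305 K/W
R_outer film = 1/(h_o·2πr_oL) = 1/(9.4×2π×0.1206×16.3) = 0.008613 K/W
R_total = 0.1296 K/W
Q = ΔT/R_total = 313/0.1296

Q ≈ 2420 W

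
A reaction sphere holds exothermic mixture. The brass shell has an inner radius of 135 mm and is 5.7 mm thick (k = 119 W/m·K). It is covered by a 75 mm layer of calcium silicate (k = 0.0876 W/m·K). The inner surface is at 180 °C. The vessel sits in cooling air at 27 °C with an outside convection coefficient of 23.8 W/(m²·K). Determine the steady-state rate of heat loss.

Radial (spherical) resistances in series:
R_brass shell = (1/0.135 − 1/0.1407)/(4π×119) = 2.007×10^-4 K/W
R_calcium silicate = (1/0.1407 − 1/0.2157)/(4π×0.0876) = 2.245 K/W
R_outer film = 1/(h·4πr_o²) = 1/(23.8×4π×0.2157²) = 0.07186 K/W
R_total = 2.317 K/W
Q = ΔT/R_total = 153/2.317

Q ≈ 66 W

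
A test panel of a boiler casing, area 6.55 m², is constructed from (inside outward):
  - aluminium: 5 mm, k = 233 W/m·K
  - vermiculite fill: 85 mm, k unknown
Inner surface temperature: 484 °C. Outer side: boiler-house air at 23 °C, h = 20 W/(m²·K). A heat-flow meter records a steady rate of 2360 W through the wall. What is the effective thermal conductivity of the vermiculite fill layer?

k ≈ 0.0691 W/(m·K)

Series thermal resistances:
R_aluminium = L/(kA) = 0.005/(233×6.55) = 3.276×10^-6 K/W
R_outer film = 1/(h_o·A) = 1/(20×6.55) = 0.007634 K/W
Sum of known resistances R_other = 0.007637 K/W
Total R = ΔT/Q = 461/2360 = 0.1953 K/W
R_vermiculite fill = R_total − R_other = 0.1877 K/W
k = L/(R·A) = 0.085/(0.1877×6.55)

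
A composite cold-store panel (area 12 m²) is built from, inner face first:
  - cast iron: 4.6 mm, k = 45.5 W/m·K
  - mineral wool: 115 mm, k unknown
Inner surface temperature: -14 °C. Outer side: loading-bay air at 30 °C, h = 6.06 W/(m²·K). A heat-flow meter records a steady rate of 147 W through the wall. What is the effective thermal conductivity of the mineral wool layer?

k ≈ 0.0336 W/(m·K)

Series thermal resistances:
R_cast iron = L/(kA) = 0.0046/(45.5×12) = 8.425×10^-6 K/W
R_outer film = 1/(h_o·A) = 1/(6.06×12) = 0.01375 K/W
Sum of known resistances R_other = 0.01376 K/W
Total R = ΔT/Q = 44/147 = 0.2993 K/W
R_mineral wool = R_total − R_other = 0.2856 K/W
k = L/(R·A) = 0.115/(0.2856×12)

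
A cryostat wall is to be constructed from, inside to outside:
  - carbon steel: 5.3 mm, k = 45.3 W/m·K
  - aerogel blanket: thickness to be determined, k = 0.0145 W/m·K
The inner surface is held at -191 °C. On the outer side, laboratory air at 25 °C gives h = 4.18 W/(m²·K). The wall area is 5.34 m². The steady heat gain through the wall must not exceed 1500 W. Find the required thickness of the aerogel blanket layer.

Thermal resistances in series:
R_carbon steel = L/(kA) = 0.0053/(45.3×5.34) = 2.191×10^-5 K/W
R_outer film = 1/(h_o·A) = 1/(4.18×5.34) = 0.0448 K/W
Sum of the known resistances R_other = 0.04482 K/W
Required total resistance R_tot = ΔT/Q_allow = 216/1500 = 0.144 K/W
R_aerogel blanket = R_tot − R_other = 0.09918 K/W
L = R·k·A = 0.09918×0.0145×5.34

L ≈ 7.68 mm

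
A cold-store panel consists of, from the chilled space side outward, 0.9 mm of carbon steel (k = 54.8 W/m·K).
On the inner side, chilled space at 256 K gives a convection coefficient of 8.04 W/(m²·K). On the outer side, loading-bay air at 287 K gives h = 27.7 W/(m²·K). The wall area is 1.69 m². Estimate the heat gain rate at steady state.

Q ≈ 326 W

Series thermal resistances:
R_inner film = 1/(h_i·A) = 1/(8.04×1.69) = 0.0736 K/W
R_carbon steel = L/(kA) = 0.0009/(54.8×1.69) = 9.718×10^-6 K/W
R_outer film = 1/(h_o·A) = 1/(27.7×1.69) = 0.02136 K/W
R_total = 0.09497 K/W
Q = ΔT / R_total = 31 / 0.09497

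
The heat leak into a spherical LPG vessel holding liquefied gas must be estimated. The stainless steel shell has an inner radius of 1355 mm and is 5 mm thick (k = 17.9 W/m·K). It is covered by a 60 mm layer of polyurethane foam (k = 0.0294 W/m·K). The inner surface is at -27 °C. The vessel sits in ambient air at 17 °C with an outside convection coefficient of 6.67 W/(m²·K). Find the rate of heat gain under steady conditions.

Q ≈ 489 W

Each spherical layer contributes R = (1/r_i − 1/r_o)/(4πk):
R_stainless steel shell = (1/1.355 − 1/1.36)/(4π×17.9) = 1.206×10^-5 K/W
R_polyurethane foam = (1/1.36 − 1/1.42)/(4π×0.0294) = 0.08409 K/W
R_outer film = 1/(h·4πr_o²) = 1/(6.67×4π×1.42²) = 0.005917 K/W
R_total = 0.09002 K/W
Q = ΔT/R_total = 44/0.09002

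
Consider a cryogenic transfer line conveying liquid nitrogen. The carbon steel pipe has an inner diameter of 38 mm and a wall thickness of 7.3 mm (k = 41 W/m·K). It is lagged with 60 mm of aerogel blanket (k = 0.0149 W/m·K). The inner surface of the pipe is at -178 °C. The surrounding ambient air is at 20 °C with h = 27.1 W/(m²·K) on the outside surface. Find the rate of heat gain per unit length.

q′ ≈ 15.5 W/m

Treating each annulus and film as a series resistance:
R_carbon steel pipe wall = ln(26.3/19)/(2π×41×1) = 0.001262 K/W
R_aerogel blanket = ln(86.3/26.3)/(2π×0.0149×1) = 12.69 K/W
R_outer film = 1/(h_o·2πr_oL) = 1/(27.1×2π×0.0863×1) = 0.06805 K/W
R_total = 12.76 K/W
Q = ΔT/R_total = 198/12.76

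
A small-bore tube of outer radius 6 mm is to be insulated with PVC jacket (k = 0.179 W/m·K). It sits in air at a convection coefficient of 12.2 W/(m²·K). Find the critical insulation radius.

r_cr ≈ 14.7 mm

For a cylinder r_cr = k/h = 0.179/12.2
r_cr = 14.7 mm; since the bare radius (6 mm) is below r_cr, adding a thin layer of insulation will *increase* heat loss.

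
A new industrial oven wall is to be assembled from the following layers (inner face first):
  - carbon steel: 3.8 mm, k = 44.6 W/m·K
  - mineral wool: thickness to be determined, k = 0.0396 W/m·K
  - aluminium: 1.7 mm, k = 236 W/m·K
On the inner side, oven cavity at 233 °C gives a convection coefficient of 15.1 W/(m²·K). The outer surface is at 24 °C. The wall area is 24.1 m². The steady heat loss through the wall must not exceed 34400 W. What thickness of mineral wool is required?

L ≈ 3.17 mm

Using the resistance-network approach (series):
R_inner film = 1/(h_i·A) = 1/(15.1×24.1) = 0.002748 K/W
R_carbon steel = L/(kA) = 0.0038/(44.6×24.1) = 3.535×10^-6 K/W
R_aluminium = L/(kA) = 0.0017/(236×24.1) = 2.989×10^-7 K/W
Sum of the known resistances R_other = 0.002752 K/W
Required total resistance R_tot = ΔT/Q_allow = 209/34400 = 0.006076 K/W
R_mineral wool = R_tot − R_other = 0.003324 K/W
L = R·k·A = 0.003324×0.0396×24.1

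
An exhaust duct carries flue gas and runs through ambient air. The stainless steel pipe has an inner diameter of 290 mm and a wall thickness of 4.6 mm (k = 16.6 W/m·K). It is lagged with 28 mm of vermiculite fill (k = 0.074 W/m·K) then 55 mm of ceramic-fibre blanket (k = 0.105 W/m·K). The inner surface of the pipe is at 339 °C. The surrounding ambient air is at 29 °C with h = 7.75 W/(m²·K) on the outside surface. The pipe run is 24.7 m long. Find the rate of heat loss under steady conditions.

Q ≈ 8840 W

For a radial system each layer contributes R = ln(r_out/r_in)/(2πkL); films add R = 1/(hA).
R_stainless steel pipe wall = ln(149.6/145)/(2π×16.6×24.7) = 1.212×10^-5 K/W
R_vermiculite fill = ln(177.6/149.6)/(2π×0.074×24.7) = 0.01494 K/W
R_ceramic-fibre blanket = ln(232.6/177.6)/(2π×0.105×24.7) = 0.01656 K/W
R_outer film = 1/(h_o·2πr_oL) = 1/(7.75×2π×0.2326×24.7) = 0.003574 K/W
R_total = 0.03508 K/W
Q = ΔT/R_total = 310/0.03508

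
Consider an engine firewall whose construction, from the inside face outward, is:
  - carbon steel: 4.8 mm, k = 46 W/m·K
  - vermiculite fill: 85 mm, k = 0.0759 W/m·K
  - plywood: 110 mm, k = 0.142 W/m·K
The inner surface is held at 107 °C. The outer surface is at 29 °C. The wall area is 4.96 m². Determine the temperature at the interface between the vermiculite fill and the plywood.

Model the wall as resistances in series:
R_carbon steel = L/(kA) = 0.0048/(46×4.96) = 2.104×10^-5 K/W
R_vermiculite fill = L/(kA) = 0.085/(0.0759×4.96) = 0.2258 K/W
R_plywood = L/(kA) = 0.11/(0.142×4.96) = 0.1562 K/W
R_total = 0.382 K/W;  Q = ΔT/R_total = 78/0.382 = 204.2 W
T_interface = T_inner − Q·ΣR(inner→interface) = 107 − 204×0.2258

T ≈ 60.9 °C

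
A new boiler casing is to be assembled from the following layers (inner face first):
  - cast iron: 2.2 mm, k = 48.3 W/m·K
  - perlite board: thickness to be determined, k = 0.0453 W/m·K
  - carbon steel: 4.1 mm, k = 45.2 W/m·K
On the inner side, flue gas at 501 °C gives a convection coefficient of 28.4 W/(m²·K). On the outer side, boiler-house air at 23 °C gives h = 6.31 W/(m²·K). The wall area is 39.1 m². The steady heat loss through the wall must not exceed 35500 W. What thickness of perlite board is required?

Using the resistance-network approach (series):
R_inner film = 1/(h_i·A) = 1/(28.4×39.1) = 9.005×10^-4 K/W
R_cast iron = L/(kA) = 0.0022/(48.3×39.1) = 1.165×10^-6 K/W
R_carbon steel = L/(kA) = 0.0041/(45.2×39.1) = 2.32×10^-6 K/W
R_outer film = 1/(h_o·A) = 1/(6.31×39.1) = 0.004053 K/W
Sum of the known resistances R_other = 0.004957 K/W
Required total resistance R_tot = ΔT/Q_allow = 478/35500 = 0.01346 K/W
R_perlite board = R_tot − R_other = 0.008508 K/W
L = R·k·A = 0.008508×0.0453×39.1

L ≈ 15.1 mm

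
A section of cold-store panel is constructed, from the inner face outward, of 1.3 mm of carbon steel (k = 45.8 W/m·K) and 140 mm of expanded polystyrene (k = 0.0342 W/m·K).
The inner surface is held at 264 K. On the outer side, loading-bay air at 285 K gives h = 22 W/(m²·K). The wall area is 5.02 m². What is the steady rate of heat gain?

Q ≈ 25.5 W

Model the wall as resistances in series:
R_carbon steel = L/(kA) = 0.0013/(45.8×5.02) = 5.654×10^-6 K/W
R_expanded polystyrene = L/(kA) = 0.14/(0.0342×5.02) = 0.8155 K/W
R_outer film = 1/(h_o·A) = 1/(22×5.02) = 0.009055 K/W
R_total = 0.8245 K/W
Q = ΔT / R_total = 21 / 0.8245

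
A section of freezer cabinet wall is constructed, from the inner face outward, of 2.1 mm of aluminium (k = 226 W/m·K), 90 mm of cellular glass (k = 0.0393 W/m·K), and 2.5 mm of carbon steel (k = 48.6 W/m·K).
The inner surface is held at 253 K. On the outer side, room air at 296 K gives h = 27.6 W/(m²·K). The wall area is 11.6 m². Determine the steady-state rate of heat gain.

Q ≈ 214 W

Using the resistance-network approach (series):
R_aluminium = L/(kA) = 0.0021/(226×11.6) = 8.01×10^-7 K/W
R_cellular glass = L/(kA) = 0.09/(0.0393×11.6) = 0.1974 K/W
R_carbon steel = L/(kA) = 0.0025/(48.6×11.6) = 4.435×10^-6 K/W
R_outer film = 1/(h_o·A) = 1/(27.6×11.6) = 0.003123 K/W
R_total = 0.2005 K/W
Q = ΔT / R_total = 43 / 0.2005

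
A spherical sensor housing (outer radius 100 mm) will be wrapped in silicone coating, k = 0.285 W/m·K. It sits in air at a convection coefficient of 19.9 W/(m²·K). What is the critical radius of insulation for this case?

For a sphere r_cr = 2k/h = 2×0.285/19.9
r_cr = 28.6 mm; since the bare radius (100 mm) is above r_cr, any added insulation will reduce heat loss.

r_cr ≈ 28.6 mm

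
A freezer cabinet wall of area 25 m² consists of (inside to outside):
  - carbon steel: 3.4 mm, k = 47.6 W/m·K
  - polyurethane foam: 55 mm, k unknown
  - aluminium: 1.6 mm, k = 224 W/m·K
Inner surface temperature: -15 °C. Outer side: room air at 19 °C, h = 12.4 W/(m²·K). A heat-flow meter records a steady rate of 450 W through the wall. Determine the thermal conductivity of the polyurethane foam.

k ≈ 0.0304 W/(m·K)

Using the resistance-network approach (series):
R_carbon steel = L/(kA) = 0.0034/(47.6×25) = 2.857×10^-6 K/W
R_aluminium = L/(kA) = 0.0016/(224×25) = 2.857×10^-7 K/W
R_outer film = 1/(h_o·A) = 1/(12.4×25) = 0.003226 K/W
Sum of known resistances R_other = 0.003229 K/W
Total R = ΔT/Q = 34/450 = 0.07556 K/W
R_polyurethane foam = R_total − R_other = 0.07233 K/W
k = L/(R·A) = 0.055/(0.07233×25)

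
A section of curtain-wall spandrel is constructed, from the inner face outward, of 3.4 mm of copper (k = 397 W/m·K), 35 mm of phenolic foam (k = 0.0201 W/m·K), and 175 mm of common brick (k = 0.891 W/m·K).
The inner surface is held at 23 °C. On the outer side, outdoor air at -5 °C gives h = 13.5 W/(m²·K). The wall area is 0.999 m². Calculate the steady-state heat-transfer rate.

Treating each layer as a thermal resistance in series:
R_copper = L/(kA) = 0.0034/(397×0.999) = 8.573×10^-6 K/W
R_phenolic foam = L/(kA) = 0.035/(0.0201×0.999) = 1.743 K/W
R_common brick = L/(kA) = 0.175/(0.891×0.999) = 0.1966 K/W
R_outer film = 1/(h_o·A) = 1/(13.5×0.999) = 0.07415 K/W
R_total = 2.014 K/W
Q = ΔT / R_total = 28 / 2.014

Q ≈ 13.9 W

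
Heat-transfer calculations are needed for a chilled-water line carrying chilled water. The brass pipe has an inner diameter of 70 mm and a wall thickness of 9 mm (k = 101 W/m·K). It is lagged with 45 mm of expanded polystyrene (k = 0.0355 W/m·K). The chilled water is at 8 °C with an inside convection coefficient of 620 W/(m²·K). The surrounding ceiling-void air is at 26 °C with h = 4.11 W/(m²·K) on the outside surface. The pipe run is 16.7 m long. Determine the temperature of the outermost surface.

T ≈ 23.8 °C

Cylindrical conduction, so R = ln(r₂/r₁)/(2πkL) per layer, in series:
R_inner film = 1/(h_i·2πr₁L) = 1/(620×2π×0.035×16.7) = 4.392×10^-4 K/W
R_brass pipe wall = ln(44/35)/(2π×101×16.7) = 2.159×10^-5 K/W
R_expanded polystyrene = ln(89/44)/(2π×0.0355×16.7) = 0.1891 K/W
R_outer film = 1/(h_o·2πr_oL) = 1/(4.11×2π×0.089×16.7) = 0.02605 K/W
R_total = 0.2156 K/W
Q = ΔT/R_total = 18/0.2156
Q = 83.5 W
T_interface = T_inner + Q·ΣR(inner→interface) = 8 + 83.5×0.1896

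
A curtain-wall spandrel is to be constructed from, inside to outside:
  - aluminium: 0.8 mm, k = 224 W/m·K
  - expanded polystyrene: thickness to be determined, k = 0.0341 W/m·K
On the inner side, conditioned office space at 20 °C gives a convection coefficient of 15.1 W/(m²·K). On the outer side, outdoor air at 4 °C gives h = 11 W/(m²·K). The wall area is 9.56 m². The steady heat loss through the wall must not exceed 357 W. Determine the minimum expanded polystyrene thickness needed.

Using the resistance-network approach (series):
R_inner film = 1/(h_i·A) = 1/(15.1×9.56) = 0.006927 K/W
R_aluminium = L/(kA) = 0.0008/(224×9.56) = 3.736×10^-7 K/W
R_outer film = 1/(h_o·A) = 1/(11×9.56) = 0.009509 K/W
Sum of the known resistances R_other = 0.01644 K/W
Required total resistance R_tot = ΔT/Q_allow = 16/357 = 0.04482 K/W
R_expanded polystyrene = R_tot − R_other = 0.02838 K/W
L = R·k·A = 0.02838×0.0341×9.56

L ≈ 9.25 mm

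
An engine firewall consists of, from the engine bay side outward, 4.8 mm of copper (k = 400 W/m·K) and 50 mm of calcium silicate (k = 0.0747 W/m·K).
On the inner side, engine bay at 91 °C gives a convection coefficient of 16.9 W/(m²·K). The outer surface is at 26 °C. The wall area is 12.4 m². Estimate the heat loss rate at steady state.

Treating each layer as a thermal resistance in series:
R_inner film = 1/(h_i·A) = 1/(16.9×12.4) = 0.004772 K/W
R_copper = L/(kA) = 0.0048/(400×12.4) = 9.677×10^-7 K/W
R_calcium silicate = L/(kA) = 0.05/(0.0747×12.4) = 0.05398 K/W
R_total = 0.05875 K/W
Q = ΔT / R_total = 65 / 0.05875

Q ≈ 1110 W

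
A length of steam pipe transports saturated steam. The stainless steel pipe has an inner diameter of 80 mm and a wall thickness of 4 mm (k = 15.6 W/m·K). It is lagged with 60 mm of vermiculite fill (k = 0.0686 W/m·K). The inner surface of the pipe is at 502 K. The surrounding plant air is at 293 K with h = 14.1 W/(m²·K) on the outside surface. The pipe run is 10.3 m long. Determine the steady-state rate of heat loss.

Q ≈ 1020 W

Radial resistances (cylindrical: R_cond = ln(r_o/r_i)/(2πkL), R_conv = 1/(h·2πrL)):
R_stainless steel pipe wall = ln(44/40)/(2π×15.6×10.3) = 9.441×10^-5 K/W
R_vermiculite fill = ln(104/44)/(2π×0.0686×10.3) = 0.1938 K/W
R_outer film = 1/(h_o·2πr_oL) = 1/(14.1×2π×0.104×10.3) = 0.01054 K/W
R_total = 0.2044 K/W
Q = ΔT/R_total = 209/0.2044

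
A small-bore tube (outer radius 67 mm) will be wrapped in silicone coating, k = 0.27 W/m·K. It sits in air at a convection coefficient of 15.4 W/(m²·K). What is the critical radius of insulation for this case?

For a cylinder r_cr = k/h = 0.27/15.4
r_cr = 17.5 mm; since the bare radius (67 mm) is above r_cr, any added insulation will reduce heat loss.

r_cr ≈ 17.5 mm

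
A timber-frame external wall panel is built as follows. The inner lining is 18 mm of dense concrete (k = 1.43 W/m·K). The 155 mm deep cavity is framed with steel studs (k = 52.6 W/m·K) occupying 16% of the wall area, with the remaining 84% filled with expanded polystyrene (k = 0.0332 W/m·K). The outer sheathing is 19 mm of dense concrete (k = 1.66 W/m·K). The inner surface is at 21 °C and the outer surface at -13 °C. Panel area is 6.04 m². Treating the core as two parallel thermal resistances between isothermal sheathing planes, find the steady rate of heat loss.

Q ≈ 4840 W

Sheathing layers in series; stud and cavity paths in parallel between them.
R_inner = 0.018/(1.43×6.04) = 0.002084 K/W
R_stud  = 0.155/(52.6×0.16×6.04) = 0.003049 K/W
R_cav   = 0.155/(0.0332×0.84×6.04) = 0.9202 K/W
1/R_core = 1/R_stud + 1/R_cav → R_core = 0.003039 K/W
R_outer = 0.019/(1.66×6.04) = 0.001895 K/W
R_total = 0.007018 K/W
Q = ΔT/R_total = 34/0.007018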